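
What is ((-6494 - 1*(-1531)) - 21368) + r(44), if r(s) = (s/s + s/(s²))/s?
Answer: -50976771/1936 ≈ -26331.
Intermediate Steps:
r(s) = (1 + 1/s)/s (r(s) = (1 + s/s²)/s = (1 + 1/s)/s)
((-6494 - 1*(-1531)) - 21368) + r(44) = ((-6494 - 1*(-1531)) - 21368) + (1 + 44)/44² = ((-6494 + 1531) - 21368) + (1/1936)*45 = (-4963 - 21368) + 45/1936 = -26331 + 45/1936 = -50976771/1936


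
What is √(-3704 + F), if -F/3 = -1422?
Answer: √562 ≈ 23.707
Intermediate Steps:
F = 4266 (F = -3*(-1422) = 4266)
√(-3704 + F) = √(-3704 + 4266) = √562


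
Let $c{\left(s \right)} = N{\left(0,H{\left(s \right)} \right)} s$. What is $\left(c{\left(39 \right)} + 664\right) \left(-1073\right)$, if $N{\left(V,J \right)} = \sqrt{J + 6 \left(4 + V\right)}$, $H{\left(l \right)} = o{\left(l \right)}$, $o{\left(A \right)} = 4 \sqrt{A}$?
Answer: $-712472 - 83694 \sqrt{6 + \sqrt{39}} \approx -1.0053 \cdot 10^{6}$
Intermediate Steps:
$H{\left(l \right)} = 4 \sqrt{l}$
$N{\left(V,J \right)} = \sqrt{24 + J + 6 V}$ ($N{\left(V,J \right)} = \sqrt{J + \left(24 + 6 V\right)} = \sqrt{24 + J + 6 V}$)
$c{\left(s \right)} = s \sqrt{24 + 4 \sqrt{s}}$ ($c{\left(s \right)} = \sqrt{24 + 4 \sqrt{s} + 6 \cdot 0} s = \sqrt{24 + 4 \sqrt{s} + 0} s = \sqrt{24 + 4 \sqrt{s}} s = s \sqrt{24 + 4 \sqrt{s}}$)
$\left(c{\left(39 \right)} + 664\right) \left(-1073\right) = \left(2 \cdot 39 \sqrt{6 + \sqrt{39}} + 664\right) \left(-1073\right) = \left(78 \sqrt{6 + \sqrt{39}} + 664\right) \left(-1073\right) = \left(664 + 78 \sqrt{6 + \sqrt{39}}\right) \left(-1073\right) = -712472 - 83694 \sqrt{6 + \sqrt{39}}$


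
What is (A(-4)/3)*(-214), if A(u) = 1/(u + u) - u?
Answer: -3317/12 ≈ -276.42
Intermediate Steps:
A(u) = 1/(2*u) - u
(A(-4)/3)*(-214) = (((½)/(-4) - 1*(-4))/3)*(-214) = (((½)*(-¼) + 4)*(⅓))*(-214) = ((-⅛ + 4)*(⅓))*(-214) = ((31/8)*(⅓))*(-214) = (31/24)*(-214) = -3317/12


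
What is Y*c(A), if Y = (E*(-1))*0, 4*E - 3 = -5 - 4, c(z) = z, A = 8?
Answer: 0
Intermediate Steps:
E = -3/2 (E = ¾ + (-5 - 4)/4 = ¾ + (¼)*(-9) = ¾ - 9/4 = -3/2 ≈ -1.5000)
Y = 0 (Y = -3/2*(-1)*0 = (3/2)*0 = 0)
Y*c(A) = 0*8 = 0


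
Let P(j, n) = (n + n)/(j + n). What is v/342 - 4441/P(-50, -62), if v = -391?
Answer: -42539137/10602 ≈ -4012.4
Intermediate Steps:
P(j, n) = 2*n/(j + n) (P(j, n) = (2*n)/(j + n) = 2*n/(j + n))
v/342 - 4441/P(-50, -62) = -391/342 - 4441/(2*(-62)/(-50 - 62)) = -391*1/342 - 4441/(2*(-62)/(-112)) = -391/342 - 4441/(2*(-62)*(-1/112)) = -391/342 - 4441/31/28 = -391/342 - 4441*28/31 = -391/342 - 124348/31 = -42539137/10602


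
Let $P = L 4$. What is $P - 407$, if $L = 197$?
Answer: $381$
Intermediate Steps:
$P = 788$ ($P = 197 \cdot 4 = 788$)
$P - 407 = 788 - 407 = 381$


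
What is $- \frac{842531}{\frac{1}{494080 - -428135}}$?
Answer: $-776994726165$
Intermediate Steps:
$- \frac{842531}{\frac{1}{494080 - -428135}} = - \frac{842531}{\frac{1}{494080 + 428135}} = - \frac{842531}{\frac{1}{922215}} = - 842531 \frac{1}{\frac{1}{922215}} = \left(-842531\right) 922215 = -776994726165$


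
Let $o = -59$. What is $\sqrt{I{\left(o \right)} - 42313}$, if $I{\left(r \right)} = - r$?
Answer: $i \sqrt{42254} \approx 205.56 i$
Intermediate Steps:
$\sqrt{I{\left(o \right)} - 42313} = \sqrt{\left(-1\right) \left(-59\right) - 42313} = \sqrt{59 - 42313} = \sqrt{-42254} = i \sqrt{42254}$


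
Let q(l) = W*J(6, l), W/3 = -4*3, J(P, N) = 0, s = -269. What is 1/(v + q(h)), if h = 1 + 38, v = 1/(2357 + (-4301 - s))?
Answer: -1675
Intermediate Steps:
v = -1/1675 (v = 1/(2357 + (-4301 - 1*(-269))) = 1/(2357 + (-4301 + 269)) = 1/(2357 - 4032) = 1/(-1675) = -1/1675 ≈ -0.00059702)
h = 39
W = -36 (W = 3*(-4*3) = 3*(-12) = -36)
q(l) = 0 (q(l) = -36*0 = 0)
1/(v + q(h)) = 1/(-1/1675 + 0) = 1/(-1/1675) = -1675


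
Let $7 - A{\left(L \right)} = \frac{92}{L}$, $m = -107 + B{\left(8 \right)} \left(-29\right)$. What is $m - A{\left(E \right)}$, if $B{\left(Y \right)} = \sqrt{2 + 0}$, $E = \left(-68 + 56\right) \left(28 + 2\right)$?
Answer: $- \frac{10283}{90} - 29 \sqrt{2} \approx -155.27$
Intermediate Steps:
$E = -360$ ($E = \left(-12\right) 30 = -360$)
$B{\left(Y \right)} = \sqrt{2}$
$m = -107 - 29 \sqrt{2}$ ($m = -107 + \sqrt{2} \left(-29\right) = -107 - 29 \sqrt{2} \approx -148.01$)
$A{\left(L \right)} = 7 - \frac{92}{L}$
$m - A{\left(E \right)} = \left(-107 - 29 \sqrt{2}\right) - \left(7 - \frac{92}{-360}\right) = \left(-107 - 29 \sqrt{2}\right) - \left(7 - - \frac{23}{90}\right) = \left(-107 - 29 \sqrt{2}\right) - \left(7 + \frac{23}{90}\right) = \left(-107 - 29 \sqrt{2}\right) - \frac{653}{90} = - \frac{10283}{90} - 29 \sqrt{2}$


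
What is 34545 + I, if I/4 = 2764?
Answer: 45601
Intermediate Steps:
I = 11056 (I = 4*2764 = 11056)
34545 + I = 34545 + 11056 = 45601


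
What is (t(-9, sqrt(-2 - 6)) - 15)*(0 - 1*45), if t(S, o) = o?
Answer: 675 - 90*I*sqrt(2) ≈ 675.0 - 127.28*I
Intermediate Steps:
(t(-9, sqrt(-2 - 6)) - 15)*(0 - 1*45) = (sqrt(-2 - 6) - 15)*(0 - 1*45) = (sqrt(-8) - 15)*(0 - 45) = (2*I*sqrt(2) - 15)*(-45) = (-15 + 2*I*sqrt(2))*(-45) = 675 - 90*I*sqrt(2)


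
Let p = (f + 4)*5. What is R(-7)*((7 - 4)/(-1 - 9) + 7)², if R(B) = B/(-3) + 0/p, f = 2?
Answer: 31423/300 ≈ 104.74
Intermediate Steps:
p = 30 (p = (2 + 4)*5 = 6*5 = 30)
R(B) = -B/3 (R(B) = B/(-3) + 0/30 = B*(-⅓) + 0*(1/30) = -B/3 + 0 = -B/3)
R(-7)*((7 - 4)/(-1 - 9) + 7)² = (-⅓*(-7))*((7 - 4)/(-1 - 9) + 7)² = 7*(3/(-10) + 7)²/3 = 7*(3*(-⅒) + 7)²/3 = 7*(-3/10 + 7)²/3 = 7*(67/10)²/3 = (7/3)*(4489/100) = 31423/300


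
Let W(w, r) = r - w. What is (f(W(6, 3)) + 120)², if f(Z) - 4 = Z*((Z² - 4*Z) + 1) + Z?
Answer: 3025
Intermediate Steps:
f(Z) = 4 + Z + Z*(1 + Z² - 4*Z) (f(Z) = 4 + (Z*((Z² - 4*Z) + 1) + Z) = 4 + (Z*(1 + Z² - 4*Z) + Z) = 4 + (Z + Z*(1 + Z² - 4*Z)) = 4 + Z + Z*(1 + Z² - 4*Z))
(f(W(6, 3)) + 120)² = ((4 + (3 - 1*6)³ - 4*(3 - 1*6)² + 2*(3 - 1*6)) + 120)² = ((4 + (3 - 6)³ - 4*(3 - 6)² + 2*(3 - 6)) + 120)² = ((4 + (-3)³ - 4*(-3)² + 2*(-3)) + 120)² = ((4 - 27 - 4*9 - 6) + 120)² = ((4 - 27 - 36 - 6) + 120)² = (-65 + 120)² = 55² = 3025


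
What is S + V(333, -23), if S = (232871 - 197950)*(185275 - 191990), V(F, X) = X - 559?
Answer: -234495097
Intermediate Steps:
V(F, X) = -559 + X
S = -234494515 (S = 34921*(-6715) = -234494515)
S + V(333, -23) = -234494515 + (-559 - 23) = -234494515 - 582 = -234495097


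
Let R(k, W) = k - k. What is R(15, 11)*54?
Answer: 0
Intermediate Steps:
R(k, W) = 0
R(15, 11)*54 = 0*54 = 0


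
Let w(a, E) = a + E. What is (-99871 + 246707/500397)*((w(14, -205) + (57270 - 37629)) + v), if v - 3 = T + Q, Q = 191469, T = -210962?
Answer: 1998996083200/500397 ≈ 3.9948e+6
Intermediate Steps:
w(a, E) = E + a
v = -19490 (v = 3 + (-210962 + 191469) = 3 - 19493 = -19490)
(-99871 + 246707/500397)*((w(14, -205) + (57270 - 37629)) + v) = (-99871 + 246707/500397)*(((-205 + 14) + (57270 - 37629)) - 19490) = (-99871 + 246707*(1/500397))*((-191 + 19641) - 19490) = (-99871 + 246707/500397)*(19450 - 19490) = -49974902080/500397*(-40) = 1998996083200/500397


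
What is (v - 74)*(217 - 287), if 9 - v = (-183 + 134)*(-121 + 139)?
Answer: -57190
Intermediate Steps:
v = 891 (v = 9 - (-183 + 134)*(-121 + 139) = 9 - (-49)*18 = 9 - 1*(-882) = 9 + 882 = 891)
(v - 74)*(217 - 287) = (891 - 74)*(217 - 287) = 817*(-70) = -57190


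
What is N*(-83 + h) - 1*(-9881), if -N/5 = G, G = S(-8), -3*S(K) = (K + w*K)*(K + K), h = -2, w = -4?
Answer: 64281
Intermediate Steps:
S(K) = 2*K² (S(K) = -(K - 4*K)*(K + K)/3 = -(-3*K)*2*K/3 = -(-2)*K² = 2*K²)
G = 128 (G = 2*(-8)² = 2*64 = 128)
N = -640 (N = -5*128 = -640)
N*(-83 + h) - 1*(-9881) = -640*(-83 - 2) - 1*(-9881) = -640*(-85) + 9881 = 54400 + 9881 = 64281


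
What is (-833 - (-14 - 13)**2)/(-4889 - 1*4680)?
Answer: 1562/9569 ≈ 0.16324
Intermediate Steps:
(-833 - (-14 - 13)**2)/(-4889 - 1*4680) = (-833 - 1*(-27)**2)/(-4889 - 4680) = (-833 - 1*729)/(-9569) = (-833 - 729)*(-1/9569) = -1562*(-1/9569) = 1562/9569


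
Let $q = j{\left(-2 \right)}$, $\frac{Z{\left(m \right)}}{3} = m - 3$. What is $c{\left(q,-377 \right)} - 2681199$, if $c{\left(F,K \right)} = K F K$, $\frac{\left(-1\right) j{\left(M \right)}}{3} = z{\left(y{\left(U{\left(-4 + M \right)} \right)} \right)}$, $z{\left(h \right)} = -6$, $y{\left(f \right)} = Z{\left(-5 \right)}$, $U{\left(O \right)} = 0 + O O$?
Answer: $-122877$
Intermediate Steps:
$U{\left(O \right)} = O^{2}$ ($U{\left(O \right)} = 0 + O^{2} = O^{2}$)
$Z{\left(m \right)} = -9 + 3 m$ ($Z{\left(m \right)} = 3 \left(m - 3\right) = 3 \left(-3 + m\right) = -9 + 3 m$)
$y{\left(f \right)} = -24$ ($y{\left(f \right)} = -9 + 3 \left(-5\right) = -9 - 15 = -24$)
$j{\left(M \right)} = 18$ ($j{\left(M \right)} = \left(-3\right) \left(-6\right) = 18$)
$q = 18$
$c{\left(F,K \right)} = F K^{2}$ ($c{\left(F,K \right)} = F K K = F K^{2}$)
$c{\left(q,-377 \right)} - 2681199 = 18 \left(-377\right)^{2} - 2681199 = 18 \cdot 142129 - 2681199 = 2558322 - 2681199 = -122877$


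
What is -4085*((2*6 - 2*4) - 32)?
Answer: 114380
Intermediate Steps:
-4085*((2*6 - 2*4) - 32) = -4085*((12 - 8) - 32) = -4085*(4 - 32) = -4085*(-28) = 114380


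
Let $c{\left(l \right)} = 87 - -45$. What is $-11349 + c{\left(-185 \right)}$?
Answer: $-11217$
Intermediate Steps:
$c{\left(l \right)} = 132$ ($c{\left(l \right)} = 87 + 45 = 132$)
$-11349 + c{\left(-185 \right)} = -11349 + 132 = -11217$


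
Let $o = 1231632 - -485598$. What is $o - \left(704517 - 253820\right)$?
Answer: $1266533$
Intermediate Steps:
$o = 1717230$ ($o = 1231632 + 485598 = 1717230$)
$o - \left(704517 - 253820\right) = 1717230 - \left(704517 - 253820\right) = 1717230 - 450697 = 1266533$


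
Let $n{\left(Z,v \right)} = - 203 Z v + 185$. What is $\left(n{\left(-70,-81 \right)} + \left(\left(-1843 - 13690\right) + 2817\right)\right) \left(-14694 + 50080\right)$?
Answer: $-41173061826$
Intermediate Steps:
$n{\left(Z,v \right)} = 185 - 203 Z v$ ($n{\left(Z,v \right)} = - 203 Z v + 185 = 185 - 203 Z v$)
$\left(n{\left(-70,-81 \right)} + \left(\left(-1843 - 13690\right) + 2817\right)\right) \left(-14694 + 50080\right) = \left(\left(185 - \left(-14210\right) \left(-81\right)\right) + \left(\left(-1843 - 13690\right) + 2817\right)\right) \left(-14694 + 50080\right) = \left(\left(185 - 1151010\right) + \left(-15533 + 2817\right)\right) 35386 = \left(-1150825 - 12716\right) 35386 = \left(-1163541\right) 35386 = -41173061826$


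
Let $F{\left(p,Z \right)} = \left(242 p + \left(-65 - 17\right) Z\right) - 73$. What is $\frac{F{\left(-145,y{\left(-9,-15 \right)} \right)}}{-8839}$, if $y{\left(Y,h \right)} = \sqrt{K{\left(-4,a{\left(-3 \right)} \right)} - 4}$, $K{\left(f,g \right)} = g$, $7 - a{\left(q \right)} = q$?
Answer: $\frac{35163}{8839} + \frac{82 \sqrt{6}}{8839} \approx 4.0009$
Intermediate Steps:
$a{\left(q \right)} = 7 - q$
$y{\left(Y,h \right)} = \sqrt{6}$ ($y{\left(Y,h \right)} = \sqrt{\left(7 - -3\right) - 4} = \sqrt{\left(7 + 3\right) - 4} = \sqrt{10 - 4} = \sqrt{6}$)
$F{\left(p,Z \right)} = -73 - 82 Z + 242 p$ ($F{\left(p,Z \right)} = \left(242 p + \left(-65 - 17\right) Z\right) - 73 = \left(242 p - 82 Z\right) - 73 = \left(- 82 Z + 242 p\right) - 73 = -73 - 82 Z + 242 p$)
$\frac{F{\left(-145,y{\left(-9,-15 \right)} \right)}}{-8839} = \frac{-73 - 82 \sqrt{6} + 242 \left(-145\right)}{-8839} = \left(-73 - 82 \sqrt{6} - 35090\right) \left(- \frac{1}{8839}\right) = \left(-35163 - 82 \sqrt{6}\right) \left(- \frac{1}{8839}\right) = \frac{35163}{8839} + \frac{82 \sqrt{6}}{8839}$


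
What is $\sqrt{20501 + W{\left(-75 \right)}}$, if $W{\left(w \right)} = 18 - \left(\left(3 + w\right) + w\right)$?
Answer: $\sqrt{20666} \approx 143.76$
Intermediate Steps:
$W{\left(w \right)} = 15 - 2 w$ ($W{\left(w \right)} = 18 - \left(3 + 2 w\right) = 15 - 2 w$)
$\sqrt{20501 + W{\left(-75 \right)}} = \sqrt{20501 + \left(15 - -150\right)} = \sqrt{20501 + \left(15 + 150\right)} = \sqrt{20501 + 165} = \sqrt{20666}$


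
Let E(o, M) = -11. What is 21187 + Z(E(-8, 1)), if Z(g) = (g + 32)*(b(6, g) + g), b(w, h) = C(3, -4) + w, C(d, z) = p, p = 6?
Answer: 21208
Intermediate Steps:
C(d, z) = 6
b(w, h) = 6 + w
Z(g) = (12 + g)*(32 + g) (Z(g) = (g + 32)*((6 + 6) + g) = (32 + g)*(12 + g) = (12 + g)*(32 + g))
21187 + Z(E(-8, 1)) = 21187 + (384 + (-11)² + 44*(-11)) = 21187 + (384 + 121 - 484) = 21187 + 21 = 21208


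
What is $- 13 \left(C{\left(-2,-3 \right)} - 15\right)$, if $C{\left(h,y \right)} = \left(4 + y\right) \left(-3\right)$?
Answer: $234$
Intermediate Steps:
$C{\left(h,y \right)} = -12 - 3 y$
$- 13 \left(C{\left(-2,-3 \right)} - 15\right) = - 13 \left(\left(-12 - -9\right) - 15\right) = - 13 \left(\left(-12 + 9\right) - 15\right) = - 13 \left(-3 - 15\right) = \left(-13\right) \left(-18\right) = 234$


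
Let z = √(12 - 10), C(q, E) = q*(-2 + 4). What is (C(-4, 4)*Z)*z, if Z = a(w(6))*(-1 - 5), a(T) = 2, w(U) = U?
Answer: 96*√2 ≈ 135.76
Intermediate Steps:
C(q, E) = 2*q (C(q, E) = q*2 = 2*q)
z = √2 ≈ 1.4142
Z = -12 (Z = 2*(-1 - 5) = 2*(-6) = -12)
(C(-4, 4)*Z)*z = ((2*(-4))*(-12))*√2 = (-8*(-12))*√2 = 96*√2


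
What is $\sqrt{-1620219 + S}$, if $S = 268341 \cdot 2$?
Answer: $63 i \sqrt{273} \approx 1040.9 i$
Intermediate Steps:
$S = 536682$
$\sqrt{-1620219 + S} = \sqrt{-1620219 + 536682} = \sqrt{-1083537} = 63 i \sqrt{273}$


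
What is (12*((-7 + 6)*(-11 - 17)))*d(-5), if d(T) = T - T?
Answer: 0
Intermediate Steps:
d(T) = 0
(12*((-7 + 6)*(-11 - 17)))*d(-5) = (12*((-7 + 6)*(-11 - 17)))*0 = (12*(-1*(-28)))*0 = (12*28)*0 = 336*0 = 0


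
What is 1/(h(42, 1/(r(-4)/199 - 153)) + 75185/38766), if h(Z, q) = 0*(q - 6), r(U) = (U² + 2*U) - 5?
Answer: 38766/75185 ≈ 0.51561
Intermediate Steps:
r(U) = -5 + U² + 2*U
h(Z, q) = 0 (h(Z, q) = 0*(-6 + q) = 0)
1/(h(42, 1/(r(-4)/199 - 153)) + 75185/38766) = 1/(0 + 75185/38766) = 1/(75185/38766) = 38766/75185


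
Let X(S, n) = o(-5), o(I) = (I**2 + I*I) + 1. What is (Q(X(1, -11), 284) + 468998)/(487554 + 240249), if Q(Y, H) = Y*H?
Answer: 483482/727803 ≈ 0.66430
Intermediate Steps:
o(I) = 1 + 2*I**2 (o(I) = (I**2 + I**2) + 1 = 2*I**2 + 1 = 1 + 2*I**2)
X(S, n) = 51 (X(S, n) = 1 + 2*(-5)**2 = 1 + 2*25 = 1 + 50 = 51)
Q(Y, H) = H*Y
(Q(X(1, -11), 284) + 468998)/(487554 + 240249) = (284*51 + 468998)/(487554 + 240249) = (14484 + 468998)/727803 = 483482*(1/727803) = 483482/727803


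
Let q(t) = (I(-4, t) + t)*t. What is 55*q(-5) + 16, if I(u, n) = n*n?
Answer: -5484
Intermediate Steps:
I(u, n) = n**2
q(t) = t*(t + t**2) (q(t) = (t**2 + t)*t = (t + t**2)*t = t*(t + t**2))
55*q(-5) + 16 = 55*((-5)**2*(1 - 5)) + 16 = 55*(25*(-4)) + 16 = 55*(-100) + 16 = -5500 + 16 = -5484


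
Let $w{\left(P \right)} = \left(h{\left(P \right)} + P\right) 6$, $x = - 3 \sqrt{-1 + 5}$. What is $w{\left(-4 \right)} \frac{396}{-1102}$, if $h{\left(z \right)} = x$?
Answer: $\frac{11880}{551} \approx 21.561$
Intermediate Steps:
$x = -6$ ($x = - 3 \sqrt{4} = \left(-3\right) 2 = -6$)
$h{\left(z \right)} = -6$
$w{\left(P \right)} = -36 + 6 P$ ($w{\left(P \right)} = \left(-6 + P\right) 6 = -36 + 6 P$)
$w{\left(-4 \right)} \frac{396}{-1102} = \left(-36 + 6 \left(-4\right)\right) \frac{396}{-1102} = \left(-36 - 24\right) 396 \left(- \frac{1}{1102}\right) = \left(-60\right) \left(- \frac{198}{551}\right) = \frac{11880}{551}$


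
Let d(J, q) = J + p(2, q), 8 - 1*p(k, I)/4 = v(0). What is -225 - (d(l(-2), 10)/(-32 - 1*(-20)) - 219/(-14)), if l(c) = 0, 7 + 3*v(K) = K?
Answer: -29887/126 ≈ -237.20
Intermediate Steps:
v(K) = -7/3 + K/3
p(k, I) = 124/3 (p(k, I) = 32 - 4*(-7/3 + (⅓)*0) = 32 - 4*(-7/3 + 0) = 32 - 4*(-7/3) = 32 + 28/3 = 124/3)
d(J, q) = 124/3 + J (d(J, q) = J + 124/3 = 124/3 + J)
-225 - (d(l(-2), 10)/(-32 - 1*(-20)) - 219/(-14)) = -225 - ((124/3 + 0)/(-32 - 1*(-20)) - 219/(-14)) = -225 - (124/(3*(-32 + 20)) - 219*(-1/14)) = -225 - ((124/3)/(-12) + 219/14) = -225 - ((124/3)*(-1/12) + 219/14) = -225 - (-31/9 + 219/14) = -225 - 1*1537/126 = -225 - 1537/126 = -29887/126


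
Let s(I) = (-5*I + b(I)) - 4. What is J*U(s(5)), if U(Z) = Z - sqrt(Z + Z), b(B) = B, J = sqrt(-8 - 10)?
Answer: 12*sqrt(6) - 72*I*sqrt(2) ≈ 29.394 - 101.82*I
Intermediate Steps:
J = 3*I*sqrt(2) (J = sqrt(-18) = 3*I*sqrt(2) ≈ 4.2426*I)
s(I) = -4 - 4*I (s(I) = (-5*I + I) - 4 = -4*I - 4 = -4 - 4*I)
U(Z) = Z - sqrt(2)*sqrt(Z) (U(Z) = Z - sqrt(2*Z) = Z - sqrt(2)*sqrt(Z))
J*U(s(5)) = (3*I*sqrt(2))*((-4 - 4*5) - sqrt(2)*sqrt(-4 - 4*5)) = (3*I*sqrt(2))*((-4 - 20) - sqrt(2)*sqrt(-4 - 20)) = (3*I*sqrt(2))*(-24 - sqrt(2)*sqrt(-24)) = (3*I*sqrt(2))*(-24 - sqrt(2)*2*I*sqrt(6)) = (3*I*sqrt(2))*(-24 - 4*I*sqrt(3)) = 3*I*sqrt(2)*(-24 - 4*I*sqrt(3))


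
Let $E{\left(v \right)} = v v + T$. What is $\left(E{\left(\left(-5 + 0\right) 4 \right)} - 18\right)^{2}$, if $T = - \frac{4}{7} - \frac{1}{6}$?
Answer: $\frac{256416169}{1764} \approx 1.4536 \cdot 10^{5}$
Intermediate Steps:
$T = - \frac{31}{42}$ ($T = \left(-4\right) \frac{1}{7} - \frac{1}{6} = - \frac{4}{7} - \frac{1}{6} = - \frac{31}{42} \approx -0.7381$)
$E{\left(v \right)} = - \frac{31}{42} + v^{2}$ ($E{\left(v \right)} = v v - \frac{31}{42} = v^{2} - \frac{31}{42} = - \frac{31}{42} + v^{2}$)
$\left(E{\left(\left(-5 + 0\right) 4 \right)} - 18\right)^{2} = \left(\left(- \frac{31}{42} + \left(\left(-5 + 0\right) 4\right)^{2}\right) - 18\right)^{2} = \left(\left(- \frac{31}{42} + \left(\left(-5\right) 4\right)^{2}\right) - 18\right)^{2} = \left(\left(- \frac{31}{42} + \left(-20\right)^{2}\right) - 18\right)^{2} = \left(\left(- \frac{31}{42} + 400\right) - 18\right)^{2} = \left(\frac{16769}{42} - 18\right)^{2} = \left(\frac{16013}{42}\right)^{2} = \frac{256416169}{1764}$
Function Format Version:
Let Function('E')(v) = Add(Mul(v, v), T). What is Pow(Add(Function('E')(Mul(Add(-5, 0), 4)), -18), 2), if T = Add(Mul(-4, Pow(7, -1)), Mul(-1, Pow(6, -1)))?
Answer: Rational(256416169, 1764) ≈ 1.4536e+5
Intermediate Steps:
T = Rational(-31, 42) (T = Add(Mul(-4, Rational(1, 7)), Mul(-1, Rational(1, 6))) = Add(Rational(-4, 7), Rational(-1, 6)) = Rational(-31, 42) ≈ -0.73810)
Function('E')(v) = Add(Rational(-31, 42), Pow(v, 2)) (Function('E')(v) = Add(Mul(v, v), Rational(-31, 42)) = Add(Pow(v, 2), Rational(-31, 42)) = Add(Rational(-31, 42), Pow(v, 2)))
Pow(Add(Function('E')(Mul(Add(-5, 0), 4)), -18), 2) = Pow(Add(Add(Rational(-31, 42), Pow(Mul(Add(-5, 0), 4), 2)), -18), 2) = Pow(Add(Add(Rational(-31, 42), Pow(Mul(-5, 4), 2)), -18), 2) = Pow(Add(Add(Rational(-31, 42), Pow(-20, 2)), -18), 2) = Pow(Add(Add(Rational(-31, 42), 400), -18), 2) = Pow(Add(Rational(16769, 42), -18), 2) = Pow(Rational(16013, 42), 2) = Rational(256416169, 1764)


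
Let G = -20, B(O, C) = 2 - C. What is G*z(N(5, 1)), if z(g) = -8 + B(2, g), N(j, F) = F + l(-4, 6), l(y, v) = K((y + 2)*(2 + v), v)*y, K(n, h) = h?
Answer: -340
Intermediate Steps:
l(y, v) = v*y
N(j, F) = -24 + F (N(j, F) = F + 6*(-4) = F - 24 = -24 + F)
z(g) = -6 - g (z(g) = -8 + (2 - g) = -6 - g)
G*z(N(5, 1)) = -20*(-6 - (-24 + 1)) = -20*(-6 - 1*(-23)) = -20*(-6 + 23) = -20*17 = -340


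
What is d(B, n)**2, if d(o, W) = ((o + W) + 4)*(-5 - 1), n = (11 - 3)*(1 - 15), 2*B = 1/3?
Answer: 418609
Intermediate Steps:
B = 1/6 (B = (1/2)/3 = (1/2)*(1/3) = 1/6 ≈ 0.16667)
n = -112 (n = 8*(-14) = -112)
d(o, W) = -24 - 6*W - 6*o (d(o, W) = ((W + o) + 4)*(-6) = (4 + W + o)*(-6) = -24 - 6*W - 6*o)
d(B, n)**2 = (-24 - 6*(-112) - 6*1/6)**2 = (-24 + 672 - 1)**2 = 647**2 = 418609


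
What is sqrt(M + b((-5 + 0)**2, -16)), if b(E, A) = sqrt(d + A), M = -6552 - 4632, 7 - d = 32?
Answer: sqrt(-11184 + I*sqrt(41)) ≈ 0.0303 + 105.75*I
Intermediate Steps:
d = -25 (d = 7 - 1*32 = 7 - 32 = -25)
M = -11184
b(E, A) = sqrt(-25 + A)
sqrt(M + b((-5 + 0)**2, -16)) = sqrt(-11184 + sqrt(-25 - 16)) = sqrt(-11184 + sqrt(-41)) = sqrt(-11184 + I*sqrt(41))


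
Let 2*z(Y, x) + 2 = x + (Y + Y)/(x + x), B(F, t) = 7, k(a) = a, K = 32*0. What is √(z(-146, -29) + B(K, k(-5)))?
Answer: I*√20126/58 ≈ 2.446*I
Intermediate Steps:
K = 0
z(Y, x) = -1 + x/2 + Y/(2*x) (z(Y, x) = -1 + (x + (Y + Y)/(x + x))/2 = -1 + (x + (2*Y)/((2*x)))/2 = -1 + (x + (2*Y)*(1/(2*x)))/2 = -1 + (x + Y/x)/2 = -1 + (x/2 + Y/(2*x)) = -1 + x/2 + Y/(2*x))
√(z(-146, -29) + B(K, k(-5))) = √((½)*(-146 - 29*(-2 - 29))/(-29) + 7) = √((½)*(-1/29)*(-146 - 29*(-31)) + 7) = √((½)*(-1/29)*(-146 + 899) + 7) = √((½)*(-1/29)*753 + 7) = √(-753/58 + 7) = √(-347/58) = I*√20126/58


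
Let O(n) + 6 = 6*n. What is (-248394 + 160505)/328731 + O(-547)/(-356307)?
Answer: -10078199465/39043052139 ≈ -0.25813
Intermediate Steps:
O(n) = -6 + 6*n
(-248394 + 160505)/328731 + O(-547)/(-356307) = (-248394 + 160505)/328731 + (-6 + 6*(-547))/(-356307) = -87889*1/328731 + (-6 - 3282)*(-1/356307) = -87889/328731 - 3288*(-1/356307) = -87889/328731 + 1096/118769 = -10078199465/39043052139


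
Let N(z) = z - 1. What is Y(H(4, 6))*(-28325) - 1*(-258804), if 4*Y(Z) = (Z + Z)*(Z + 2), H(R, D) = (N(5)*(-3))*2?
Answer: -7218996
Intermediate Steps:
N(z) = -1 + z
H(R, D) = -24 (H(R, D) = ((-1 + 5)*(-3))*2 = (4*(-3))*2 = -12*2 = -24)
Y(Z) = Z*(2 + Z)/2 (Y(Z) = ((Z + Z)*(Z + 2))/4 = ((2*Z)*(2 + Z))/4 = (2*Z*(2 + Z))/4 = Z*(2 + Z)/2)
Y(H(4, 6))*(-28325) - 1*(-258804) = ((½)*(-24)*(2 - 24))*(-28325) - 1*(-258804) = ((½)*(-24)*(-22))*(-28325) + 258804 = 264*(-28325) + 258804 = -7477800 + 258804 = -7218996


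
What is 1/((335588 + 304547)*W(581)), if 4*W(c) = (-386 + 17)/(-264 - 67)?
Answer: 1324/236209815 ≈ 5.6052e-6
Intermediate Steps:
W(c) = 369/1324 (W(c) = ((-386 + 17)/(-264 - 67))/4 = (-369/(-331))/4 = (-369*(-1/331))/4 = (1/4)*(369/331) = 369/1324)
1/((335588 + 304547)*W(581)) = 1/((335588 + 304547)*(369/1324)) = (1324/369)/640135 = (1/640135)*(1324/369) = 1324/236209815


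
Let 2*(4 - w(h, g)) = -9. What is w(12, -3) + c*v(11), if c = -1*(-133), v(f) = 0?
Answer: 17/2 ≈ 8.5000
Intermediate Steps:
w(h, g) = 17/2 (w(h, g) = 4 - ½*(-9) = 4 + 9/2 = 17/2)
c = 133
w(12, -3) + c*v(11) = 17/2 + 133*0 = 17/2 + 0 = 17/2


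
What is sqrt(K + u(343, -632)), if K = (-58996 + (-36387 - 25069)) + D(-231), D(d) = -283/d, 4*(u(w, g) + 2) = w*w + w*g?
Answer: I*sqrt(30999437931)/462 ≈ 381.1*I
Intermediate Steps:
u(w, g) = -2 + w**2/4 + g*w/4 (u(w, g) = -2 + (w*w + w*g)/4 = -2 + (w**2 + g*w)/4 = -2 + (w**2/4 + g*w/4) = -2 + w**2/4 + g*w/4)
K = -27824129/231 (K = (-58996 + (-36387 - 25069)) - 283/(-231) = (-58996 - 61456) - 283*(-1/231) = -120452 + 283/231 = -27824129/231 ≈ -1.2045e+5)
sqrt(K + u(343, -632)) = sqrt(-27824129/231 + (-2 + (1/4)*343**2 + (1/4)*(-632)*343)) = sqrt(-27824129/231 + (-2 + (1/4)*117649 - 54194)) = sqrt(-27824129/231 + (-2 + 117649/4 - 54194)) = sqrt(-27824129/231 - 99135/4) = sqrt(-134196701/924) = I*sqrt(30999437931)/462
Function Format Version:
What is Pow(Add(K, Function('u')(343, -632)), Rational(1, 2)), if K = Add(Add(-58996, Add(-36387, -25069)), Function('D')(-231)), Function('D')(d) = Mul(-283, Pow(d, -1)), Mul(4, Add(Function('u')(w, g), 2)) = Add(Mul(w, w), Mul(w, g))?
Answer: Mul(Rational(1, 462), I, Pow(30999437931, Rational(1, 2))) ≈ Mul(381.10, I)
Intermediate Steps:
Function('u')(w, g) = Add(-2, Mul(Rational(1, 4), Pow(w, 2)), Mul(Rational(1, 4), g, w)) (Function('u')(w, g) = Add(-2, Mul(Rational(1, 4), Add(Mul(w, w), Mul(w, g)))) = Add(-2, Mul(Rational(1, 4), Add(Pow(w, 2), Mul(g, w)))) = Add(-2, Add(Mul(Rational(1, 4), Pow(w, 2)), Mul(Rational(1, 4), g, w))) = Add(-2, Mul(Rational(1, 4), Pow(w, 2)), Mul(Rational(1, 4), g, w)))
K = Rational(-27824129, 231) (K = Add(Add(-58996, Add(-36387, -25069)), Mul(-283, Pow(-231, -1))) = Add(Add(-58996, -61456), Mul(-283, Rational(-1, 231))) = Add(-120452, Rational(283, 231)) = Rational(-27824129, 231) ≈ -1.2045e+5)
Pow(Add(K, Function('u')(343, -632)), Rational(1, 2)) = Pow(Add(Rational(-27824129, 231), Add(-2, Mul(Rational(1, 4), Pow(343, 2)), Mul(Rational(1, 4), -632, 343))), Rational(1, 2)) = Pow(Add(Rational(-27824129, 231), Add(-2, Mul(Rational(1, 4), 117649), -54194)), Rational(1, 2)) = Pow(Add(Rational(-27824129, 231), Add(-2, Rational(117649, 4), -54194)), Rational(1, 2)) = Pow(Add(Rational(-27824129, 231), Rational(-99135, 4)), Rational(1, 2)) = Pow(Rational(-134196701, 924), Rational(1, 2)) = Mul(Rational(1, 462), I, Pow(30999437931, Rational(1, 2)))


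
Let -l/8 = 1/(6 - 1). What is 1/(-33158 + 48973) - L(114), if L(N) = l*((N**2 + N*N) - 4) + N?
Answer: 655797443/15815 ≈ 41467.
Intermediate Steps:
l = -8/5 (l = -8/(6 - 1) = -8/5 ≈ -1.6000)
L(N) = 32/5 + N - 16*N**2/5 (L(N) = -8*((N**2 + N*N) - 4)/5 + N = -8*((N**2 + N**2) - 4)/5 + N = -8*(2*N**2 - 4)/5 + N = -8*(-4 + 2*N**2)/5 + N = (32/5 - 16*N**2/5) + N = 32/5 + N - 16*N**2/5)
1/(-33158 + 48973) - L(114) = 1/(-33158 + 48973) - (32/5 + 114 - 16/5*114**2) = 1/15815 - (32/5 + 114 - 16/5*12996) = 1/15815 - (32/5 + 114 - 207936/5) = 1/15815 - 1*(-207334/5) = 1/15815 + 207334/5 = 655797443/15815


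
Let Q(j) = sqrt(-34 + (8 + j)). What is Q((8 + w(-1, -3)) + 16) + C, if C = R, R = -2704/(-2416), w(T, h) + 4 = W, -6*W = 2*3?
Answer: 169/151 + I*sqrt(7) ≈ 1.1192 + 2.6458*I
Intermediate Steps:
W = -1 (W = -3/3 = -1/6*6 = -1)
w(T, h) = -5 (w(T, h) = -4 - 1 = -5)
R = 169/151 (R = -2704*(-1/2416) = 169/151 ≈ 1.1192)
C = 169/151 ≈ 1.1192
Q(j) = sqrt(-26 + j)
Q((8 + w(-1, -3)) + 16) + C = sqrt(-26 + ((8 - 5) + 16)) + 169/151 = sqrt(-26 + (3 + 16)) + 169/151 = sqrt(-26 + 19) + 169/151 = sqrt(-7) + 169/151 = I*sqrt(7) + 169/151 = 169/151 + I*sqrt(7)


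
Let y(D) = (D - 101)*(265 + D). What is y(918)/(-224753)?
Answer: -966511/224753 ≈ -4.3003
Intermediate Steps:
y(D) = (-101 + D)*(265 + D)
y(918)/(-224753) = (-26765 + 918² + 164*918)/(-224753) = (-26765 + 842724 + 150552)*(-1/224753) = 966511*(-1/224753) = -966511/224753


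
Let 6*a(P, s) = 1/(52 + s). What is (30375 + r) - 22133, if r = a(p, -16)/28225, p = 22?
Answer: 50248177201/6096600 ≈ 8242.0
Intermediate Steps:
a(P, s) = 1/(6*(52 + s))
r = 1/6096600 (r = (1/(6*(52 - 16)))/28225 = ((⅙)/36)*(1/28225) = ((⅙)*(1/36))*(1/28225) = (1/216)*(1/28225) = 1/6096600 ≈ 1.6403e-7)
(30375 + r) - 22133 = (30375 + 1/6096600) - 22133 = 185184225001/6096600 - 22133 = 50248177201/6096600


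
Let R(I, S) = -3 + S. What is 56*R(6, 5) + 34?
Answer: 146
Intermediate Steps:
56*R(6, 5) + 34 = 56*(-3 + 5) + 34 = 56*2 + 34 = 112 + 34 = 146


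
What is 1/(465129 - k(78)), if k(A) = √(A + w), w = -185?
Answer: 4347/2021915764 + I*√107/216344986748 ≈ 2.1499e-6 + 4.7813e-11*I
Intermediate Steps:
k(A) = √(-185 + A) (k(A) = √(A - 185) = √(-185 + A))
1/(465129 - k(78)) = 1/(465129 - √(-185 + 78)) = 1/(465129 - √(-107)) = 1/(465129 - I*√107)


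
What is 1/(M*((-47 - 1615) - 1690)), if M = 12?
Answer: -1/40224 ≈ -2.4861e-5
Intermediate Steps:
1/(M*((-47 - 1615) - 1690)) = 1/(12*((-47 - 1615) - 1690)) = 1/(12*(-1662 - 1690)) = 1/(12*(-3352)) = 1/(-40224) = -1/40224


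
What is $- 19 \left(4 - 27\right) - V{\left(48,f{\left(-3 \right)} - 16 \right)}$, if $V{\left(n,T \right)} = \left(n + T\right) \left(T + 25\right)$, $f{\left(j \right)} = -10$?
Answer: $459$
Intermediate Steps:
$V{\left(n,T \right)} = \left(25 + T\right) \left(T + n\right)$ ($V{\left(n,T \right)} = \left(T + n\right) \left(25 + T\right) = \left(25 + T\right) \left(T + n\right)$)
$- 19 \left(4 - 27\right) - V{\left(48,f{\left(-3 \right)} - 16 \right)} = - 19 \left(4 - 27\right) - \left(\left(-10 - 16\right)^{2} + 25 \left(-10 - 16\right) + 25 \cdot 48 + \left(-10 - 16\right) 48\right) = - 19 \left(4 - 27\right) - \left(\left(-26\right)^{2} + 25 \left(-26\right) + 1200 - 1248\right) = \left(-19\right) \left(-23\right) - \left(676 - 650 + 1200 - 1248\right) = 437 - -22 = 437 + 22 = 459$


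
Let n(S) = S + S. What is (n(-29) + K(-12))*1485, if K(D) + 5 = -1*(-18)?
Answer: -66825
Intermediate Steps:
n(S) = 2*S
K(D) = 13 (K(D) = -5 - 1*(-18) = -5 + 18 = 13)
(n(-29) + K(-12))*1485 = (2*(-29) + 13)*1485 = (-58 + 13)*1485 = -45*1485 = -66825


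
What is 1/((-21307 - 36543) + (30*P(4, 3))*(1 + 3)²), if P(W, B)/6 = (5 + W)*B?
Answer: 1/19910 ≈ 5.0226e-5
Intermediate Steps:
P(W, B) = 6*B*(5 + W) (P(W, B) = 6*((5 + W)*B) = 6*(B*(5 + W)) = 6*B*(5 + W))
1/((-21307 - 36543) + (30*P(4, 3))*(1 + 3)²) = 1/((-21307 - 36543) + (30*(6*3*(5 + 4)))*(1 + 3)²) = 1/(-57850 + (30*(6*3*9))*4²) = 1/(-57850 + (30*162)*16) = 1/(-57850 + 4860*16) = 1/(-57850 + 77760) = 1/19910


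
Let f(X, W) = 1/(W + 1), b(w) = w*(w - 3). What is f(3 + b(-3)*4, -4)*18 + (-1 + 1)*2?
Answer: -6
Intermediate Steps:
b(w) = w*(-3 + w)
f(X, W) = 1/(1 + W)
f(3 + b(-3)*4, -4)*18 + (-1 + 1)*2 = 18/(1 - 4) + (-1 + 1)*2 = 18/(-3) + 0*2 = -⅓*18 + 0 = -6 + 0 = -6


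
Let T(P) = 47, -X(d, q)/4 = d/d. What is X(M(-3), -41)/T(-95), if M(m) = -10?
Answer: -4/47 ≈ -0.085106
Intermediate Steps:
X(d, q) = -4 (X(d, q) = -4*d/d = -4*1 = -4)
X(M(-3), -41)/T(-95) = -4/47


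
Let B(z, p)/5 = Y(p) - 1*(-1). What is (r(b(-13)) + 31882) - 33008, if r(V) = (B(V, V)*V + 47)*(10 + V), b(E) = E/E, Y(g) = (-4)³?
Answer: -4074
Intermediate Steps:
Y(g) = -64
B(z, p) = -315 (B(z, p) = 5*(-64 - 1*(-1)) = 5*(-64 + 1) = 5*(-63) = -315)
b(E) = 1
r(V) = (10 + V)*(47 - 315*V) (r(V) = (-315*V + 47)*(10 + V) = (47 - 315*V)*(10 + V) = (10 + V)*(47 - 315*V))
(r(b(-13)) + 31882) - 33008 = ((470 - 3103*1 - 315*1²) + 31882) - 33008 = ((470 - 3103 - 315*1) + 31882) - 33008 = ((470 - 3103 - 315) + 31882) - 33008 = (-2948 + 31882) - 33008 = 28934 - 33008 = -4074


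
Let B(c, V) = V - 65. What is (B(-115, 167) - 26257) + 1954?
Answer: -24201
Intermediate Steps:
B(c, V) = -65 + V
(B(-115, 167) - 26257) + 1954 = ((-65 + 167) - 26257) + 1954 = (102 - 26257) + 1954 = -26155 + 1954 = -24201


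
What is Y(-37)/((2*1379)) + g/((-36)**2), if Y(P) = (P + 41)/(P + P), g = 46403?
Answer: 2367618973/66125808 ≈ 35.805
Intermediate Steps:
Y(P) = (41 + P)/(2*P) (Y(P) = (41 + P)/((2*P)) = (41 + P)*(1/(2*P)) = (41 + P)/(2*P))
Y(-37)/((2*1379)) + g/((-36)**2) = ((1/2)*(41 - 37)/(-37))/((2*1379)) + 46403/((-36)**2) = ((1/2)*(-1/37)*4)/2758 + 46403/1296 = -2/37*1/2758 + 46403*(1/1296) = -1/51023 + 46403/1296 = 2367618973/66125808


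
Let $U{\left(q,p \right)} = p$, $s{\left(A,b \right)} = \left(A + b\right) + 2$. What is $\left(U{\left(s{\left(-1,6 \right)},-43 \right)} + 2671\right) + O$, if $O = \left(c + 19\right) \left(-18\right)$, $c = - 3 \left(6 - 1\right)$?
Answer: $2556$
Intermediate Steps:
$s{\left(A,b \right)} = 2 + A + b$
$c = -15$ ($c = \left(-3\right) 5 = -15$)
$O = -72$ ($O = \left(-15 + 19\right) \left(-18\right) = 4 \left(-18\right) = -72$)
$\left(U{\left(s{\left(-1,6 \right)},-43 \right)} + 2671\right) + O = \left(-43 + 2671\right) - 72 = 2628 - 72 = 2556$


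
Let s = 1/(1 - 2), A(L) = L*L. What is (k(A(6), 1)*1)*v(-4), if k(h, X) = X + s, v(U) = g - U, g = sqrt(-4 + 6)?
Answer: 0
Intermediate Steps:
g = sqrt(2) ≈ 1.4142
v(U) = sqrt(2) - U
A(L) = L**2
s = -1 (s = 1/(-1) = -1)
k(h, X) = -1 + X (k(h, X) = X - 1 = -1 + X)
(k(A(6), 1)*1)*v(-4) = ((-1 + 1)*1)*(sqrt(2) - 1*(-4)) = (0*1)*(sqrt(2) + 4) = 0*(4 + sqrt(2)) = 0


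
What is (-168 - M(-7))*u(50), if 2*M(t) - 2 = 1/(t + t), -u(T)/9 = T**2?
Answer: 26611875/7 ≈ 3.8017e+6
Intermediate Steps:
u(T) = -9*T**2
M(t) = 1 + 1/(4*t) (M(t) = 1 + 1/(2*(t + t)) = 1 + 1/(2*((2*t))) = 1 + (1/(2*t))/2 = 1 + 1/(4*t))
(-168 - M(-7))*u(50) = (-168 - (1/4 - 7)/(-7))*(-9*50**2) = (-168 - (-1)*(-27)/(7*4))*(-9*2500) = (-168 - 1*27/28)*(-22500) = (-168 - 27/28)*(-22500) = -4731/28*(-22500) = 26611875/7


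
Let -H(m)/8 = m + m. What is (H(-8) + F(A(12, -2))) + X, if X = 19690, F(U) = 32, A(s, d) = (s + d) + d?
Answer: 19850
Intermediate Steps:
A(s, d) = s + 2*d (A(s, d) = (d + s) + d = s + 2*d)
H(m) = -16*m (H(m) = -8*(m + m) = -16*m)
(H(-8) + F(A(12, -2))) + X = (-16*(-8) + 32) + 19690 = (128 + 32) + 19690 = 160 + 19690 = 19850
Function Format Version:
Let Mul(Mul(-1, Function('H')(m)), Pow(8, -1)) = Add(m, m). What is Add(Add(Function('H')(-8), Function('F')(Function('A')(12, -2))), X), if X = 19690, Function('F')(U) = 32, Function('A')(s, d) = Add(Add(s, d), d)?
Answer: 19850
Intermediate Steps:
Function('A')(s, d) = Add(s, Mul(2, d)) (Function('A')(s, d) = Add(Add(d, s), d) = Add(s, Mul(2, d)))
Function('H')(m) = Mul(-16, m) (Function('H')(m) = Mul(-8, Add(m, m)) = Mul(-8, Mul(2, m)) = Mul(-16, m))
Add(Add(Function('H')(-8), Function('F')(Function('A')(12, -2))), X) = Add(Add(Mul(-16, -8), 32), 19690) = Add(Add(128, 32), 19690) = Add(160, 19690) = 19850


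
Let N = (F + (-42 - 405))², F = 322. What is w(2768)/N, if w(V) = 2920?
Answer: 584/3125 ≈ 0.18688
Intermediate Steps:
N = 15625 (N = (322 + (-42 - 405))² = (322 - 447)² = (-125)² = 15625)
w(2768)/N = 2920/15625 = 2920*(1/15625) = 584/3125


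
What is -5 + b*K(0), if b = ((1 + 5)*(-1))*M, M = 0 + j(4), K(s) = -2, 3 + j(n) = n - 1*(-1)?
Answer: 19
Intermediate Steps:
j(n) = -2 + n (j(n) = -3 + (n - 1*(-1)) = -3 + (n + 1) = -3 + (1 + n) = -2 + n)
M = 2 (M = 0 + (-2 + 4) = 0 + 2 = 2)
b = -12 (b = ((1 + 5)*(-1))*2 = (6*(-1))*2 = -6*2 = -12)
-5 + b*K(0) = -5 - 12*(-2) = -5 + 24 = 19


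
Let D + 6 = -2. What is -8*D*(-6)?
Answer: -384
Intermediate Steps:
D = -8 (D = -6 - 2 = -8)
-8*D*(-6) = -8*(-8)*(-6) = 64*(-6) = -384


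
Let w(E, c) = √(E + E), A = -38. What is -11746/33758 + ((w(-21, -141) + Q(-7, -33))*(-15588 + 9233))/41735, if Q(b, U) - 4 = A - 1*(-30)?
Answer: 36790905/140889013 - 1271*I*√42/8347 ≈ 0.26113 - 0.98682*I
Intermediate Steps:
Q(b, U) = -4 (Q(b, U) = 4 + (-38 - 1*(-30)) = 4 + (-38 + 30) = 4 - 8 = -4)
w(E, c) = √2*√E (w(E, c) = √(2*E) = √2*√E)
-11746/33758 + ((w(-21, -141) + Q(-7, -33))*(-15588 + 9233))/41735 = -11746/33758 + ((√2*√(-21) - 4)*(-15588 + 9233))/41735 = -11746*1/33758 + ((√2*(I*√21) - 4)*(-6355))*(1/41735) = -5873/16879 + ((I*√42 - 4)*(-6355))*(1/41735) = -5873/16879 + ((-4 + I*√42)*(-6355))*(1/41735) = -5873/16879 + (25420 - 6355*I*√42)*(1/41735) = -5873/16879 + (5084/8347 - 1271*I*√42/8347) = 36790905/140889013 - 1271*I*√42/8347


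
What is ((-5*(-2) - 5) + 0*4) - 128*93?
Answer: -11899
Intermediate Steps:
((-5*(-2) - 5) + 0*4) - 128*93 = ((10 - 5) + 0) - 11904 = (5 + 0) - 11904 = 5 - 11904 = -11899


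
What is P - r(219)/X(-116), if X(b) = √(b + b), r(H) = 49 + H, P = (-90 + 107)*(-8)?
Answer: -136 + 67*I*√58/29 ≈ -136.0 + 17.595*I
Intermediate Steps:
P = -136 (P = 17*(-8) = -136)
X(b) = √2*√b (X(b) = √(2*b) = √2*√b)
P - r(219)/X(-116) = -136 - (49 + 219)/(√2*√(-116)) = -136 - 268/(√2*(2*I*√29)) = -136 - 268/(2*I*√58) = -136 - 268*(-I*√58/116) = -136 - (-67)*I*√58/29 = -136 + 67*I*√58/29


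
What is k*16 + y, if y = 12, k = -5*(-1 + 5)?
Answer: -308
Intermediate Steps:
k = -20 (k = -5*4 = -20)
k*16 + y = -20*16 + 12 = -320 + 12 = -308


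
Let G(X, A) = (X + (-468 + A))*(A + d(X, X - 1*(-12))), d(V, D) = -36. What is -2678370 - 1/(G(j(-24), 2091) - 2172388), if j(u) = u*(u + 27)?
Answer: -2718323245291/1014917 ≈ -2.6784e+6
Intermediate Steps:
j(u) = u*(27 + u)
G(X, A) = (-36 + A)*(-468 + A + X) (G(X, A) = (X + (-468 + A))*(A - 36) = (-468 + A + X)*(-36 + A) = (-36 + A)*(-468 + A + X))
-2678370 - 1/(G(j(-24), 2091) - 2172388) = -2678370 - 1/((16848 + 2091² - 504*2091 - (-864)*(27 - 24) + 2091*(-24*(27 - 24))) - 2172388) = -2678370 - 1/((16848 + 4372281 - 1053864 - (-864)*3 + 2091*(-24*3)) - 2172388) = -2678370 - 1/((16848 + 4372281 - 1053864 - 36*(-72) + 2091*(-72)) - 2172388) = -2678370 - 1/((16848 + 4372281 - 1053864 + 2592 - 150552) - 2172388) = -2678370 - 1/(3187305 - 2172388) = -2678370 - 1/1014917 = -2718323245291/1014917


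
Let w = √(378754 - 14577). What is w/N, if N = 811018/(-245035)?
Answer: -245035*√364177/811018 ≈ -182.33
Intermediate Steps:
w = √364177 ≈ 603.47
N = -811018/245035 (N = 811018*(-1/245035) = -811018/245035 ≈ -3.3098)
w/N = √364177/(-811018/245035) = √364177*(-245035/811018) = -245035*√364177/811018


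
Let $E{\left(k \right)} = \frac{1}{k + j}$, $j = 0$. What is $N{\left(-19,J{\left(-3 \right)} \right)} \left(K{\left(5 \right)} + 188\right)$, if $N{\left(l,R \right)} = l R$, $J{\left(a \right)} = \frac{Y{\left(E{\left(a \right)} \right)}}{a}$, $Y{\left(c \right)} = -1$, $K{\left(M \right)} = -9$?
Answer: $- \frac{3401}{3} \approx -1133.7$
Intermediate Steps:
$E{\left(k \right)} = \frac{1}{k}$ ($E{\left(k \right)} = \frac{1}{k + 0} = \frac{1}{k}$)
$J{\left(a \right)} = - \frac{1}{a}$
$N{\left(l,R \right)} = R l$
$N{\left(-19,J{\left(-3 \right)} \right)} \left(K{\left(5 \right)} + 188\right) = - \frac{1}{-3} \left(-19\right) \left(-9 + 188\right) = \left(-1\right) \left(- \frac{1}{3}\right) \left(-19\right) 179 = \frac{1}{3} \left(-19\right) 179 = \left(- \frac{19}{3}\right) 179 = - \frac{3401}{3}$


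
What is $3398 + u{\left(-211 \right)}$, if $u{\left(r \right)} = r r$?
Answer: $47919$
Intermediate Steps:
$u{\left(r \right)} = r^{2}$
$3398 + u{\left(-211 \right)} = 3398 + \left(-211\right)^{2} = 3398 + 44521 = 47919$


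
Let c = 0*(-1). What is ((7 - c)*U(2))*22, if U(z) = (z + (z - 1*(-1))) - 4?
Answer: 154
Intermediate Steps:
c = 0
U(z) = -3 + 2*z (U(z) = (z + (z + 1)) - 4 = (z + (1 + z)) - 4 = (1 + 2*z) - 4 = -3 + 2*z)
((7 - c)*U(2))*22 = ((7 - 1*0)*(-3 + 2*2))*22 = ((7 + 0)*(-3 + 4))*22 = (7*1)*22 = 7*22 = 154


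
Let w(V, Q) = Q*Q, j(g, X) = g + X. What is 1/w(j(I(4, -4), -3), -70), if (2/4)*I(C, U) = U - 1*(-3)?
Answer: 1/4900 ≈ 0.00020408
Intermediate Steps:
I(C, U) = 6 + 2*U (I(C, U) = 2*(U - 1*(-3)) = 2*(U + 3) = 2*(3 + U) = 6 + 2*U)
j(g, X) = X + g
w(V, Q) = Q²
1/w(j(I(4, -4), -3), -70) = 1/((-70)²) = 1/4900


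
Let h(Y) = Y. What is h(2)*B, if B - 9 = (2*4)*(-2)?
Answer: -14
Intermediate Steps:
B = -7 (B = 9 + (2*4)*(-2) = 9 + 8*(-2) = 9 - 16 = -7)
h(2)*B = 2*(-7) = -14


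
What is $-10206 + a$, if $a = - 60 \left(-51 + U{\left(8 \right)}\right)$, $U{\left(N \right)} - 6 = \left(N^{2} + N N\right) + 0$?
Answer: $-15186$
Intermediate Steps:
$U{\left(N \right)} = 6 + 2 N^{2}$ ($U{\left(N \right)} = 6 + \left(\left(N^{2} + N N\right) + 0\right) = 6 + \left(\left(N^{2} + N^{2}\right) + 0\right) = 6 + \left(2 N^{2} + 0\right) = 6 + 2 N^{2}$)
$a = -4980$ ($a = - 60 \left(-51 + \left(6 + 2 \cdot 8^{2}\right)\right) = - 60 \left(-51 + \left(6 + 2 \cdot 64\right)\right) = - 60 \left(-51 + \left(6 + 128\right)\right) = - 60 \left(-51 + 134\right) = \left(-60\right) 83 = -4980$)
$-10206 + a = -10206 - 4980 = -15186$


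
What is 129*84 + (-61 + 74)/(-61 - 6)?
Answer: 725999/67 ≈ 10836.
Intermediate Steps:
129*84 + (-61 + 74)/(-61 - 6) = 10836 + 13/(-67) = 10836 + 13*(-1/67) = 10836 - 13/67 = 725999/67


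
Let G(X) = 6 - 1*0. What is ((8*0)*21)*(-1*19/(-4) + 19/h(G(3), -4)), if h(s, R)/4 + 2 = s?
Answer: 0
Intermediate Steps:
G(X) = 6 (G(X) = 6 + 0 = 6)
h(s, R) = -8 + 4*s
((8*0)*21)*(-1*19/(-4) + 19/h(G(3), -4)) = ((8*0)*21)*(-1*19/(-4) + 19/(-8 + 4*6)) = (0*21)*(-19*(-¼) + 19/(-8 + 24)) = 0*(19/4 + 19/16) = 0*(95/16) = 0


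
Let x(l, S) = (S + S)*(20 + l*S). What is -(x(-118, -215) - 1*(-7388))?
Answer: 10910312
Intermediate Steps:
x(l, S) = 2*S*(20 + S*l) (x(l, S) = (2*S)*(20 + S*l) = 2*S*(20 + S*l))
-(x(-118, -215) - 1*(-7388)) = -(2*(-215)*(20 - 215*(-118)) - 1*(-7388)) = -(2*(-215)*(20 + 25370) + 7388) = -(2*(-215)*25390 + 7388) = -(-10917700 + 7388) = -1*(-10910312) = 10910312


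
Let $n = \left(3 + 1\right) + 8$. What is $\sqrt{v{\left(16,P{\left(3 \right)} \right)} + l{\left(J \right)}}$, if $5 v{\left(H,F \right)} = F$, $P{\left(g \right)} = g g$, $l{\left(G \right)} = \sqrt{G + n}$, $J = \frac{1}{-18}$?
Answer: $\frac{\sqrt{1620 + 150 \sqrt{430}}}{30} \approx 2.2926$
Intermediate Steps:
$n = 12$ ($n = 4 + 8 = 12$)
$J = - \frac{1}{18} \approx -0.055556$
$l{\left(G \right)} = \sqrt{12 + G}$ ($l{\left(G \right)} = \sqrt{G + 12} = \sqrt{12 + G}$)
$P{\left(g \right)} = g^{2}$
$v{\left(H,F \right)} = \frac{F}{5}$
$\sqrt{v{\left(16,P{\left(3 \right)} \right)} + l{\left(J \right)}} = \sqrt{\frac{3^{2}}{5} + \sqrt{12 - \frac{1}{18}}} = \sqrt{\frac{1}{5} \cdot 9 + \sqrt{\frac{215}{18}}} = \sqrt{\frac{9}{5} + \frac{\sqrt{430}}{6}}$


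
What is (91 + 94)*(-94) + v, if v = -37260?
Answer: -54650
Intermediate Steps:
(91 + 94)*(-94) + v = (91 + 94)*(-94) - 37260 = 185*(-94) - 37260 = -17390 - 37260 = -54650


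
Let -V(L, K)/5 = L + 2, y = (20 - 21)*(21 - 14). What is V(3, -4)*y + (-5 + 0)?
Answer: 170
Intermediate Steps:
y = -7 (y = -1*7 = -7)
V(L, K) = -10 - 5*L (V(L, K) = -5*(L + 2) = -5*(2 + L) = -10 - 5*L)
V(3, -4)*y + (-5 + 0) = (-10 - 5*3)*(-7) + (-5 + 0) = (-10 - 15)*(-7) - 5 = -25*(-7) - 5 = 175 - 5 = 170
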